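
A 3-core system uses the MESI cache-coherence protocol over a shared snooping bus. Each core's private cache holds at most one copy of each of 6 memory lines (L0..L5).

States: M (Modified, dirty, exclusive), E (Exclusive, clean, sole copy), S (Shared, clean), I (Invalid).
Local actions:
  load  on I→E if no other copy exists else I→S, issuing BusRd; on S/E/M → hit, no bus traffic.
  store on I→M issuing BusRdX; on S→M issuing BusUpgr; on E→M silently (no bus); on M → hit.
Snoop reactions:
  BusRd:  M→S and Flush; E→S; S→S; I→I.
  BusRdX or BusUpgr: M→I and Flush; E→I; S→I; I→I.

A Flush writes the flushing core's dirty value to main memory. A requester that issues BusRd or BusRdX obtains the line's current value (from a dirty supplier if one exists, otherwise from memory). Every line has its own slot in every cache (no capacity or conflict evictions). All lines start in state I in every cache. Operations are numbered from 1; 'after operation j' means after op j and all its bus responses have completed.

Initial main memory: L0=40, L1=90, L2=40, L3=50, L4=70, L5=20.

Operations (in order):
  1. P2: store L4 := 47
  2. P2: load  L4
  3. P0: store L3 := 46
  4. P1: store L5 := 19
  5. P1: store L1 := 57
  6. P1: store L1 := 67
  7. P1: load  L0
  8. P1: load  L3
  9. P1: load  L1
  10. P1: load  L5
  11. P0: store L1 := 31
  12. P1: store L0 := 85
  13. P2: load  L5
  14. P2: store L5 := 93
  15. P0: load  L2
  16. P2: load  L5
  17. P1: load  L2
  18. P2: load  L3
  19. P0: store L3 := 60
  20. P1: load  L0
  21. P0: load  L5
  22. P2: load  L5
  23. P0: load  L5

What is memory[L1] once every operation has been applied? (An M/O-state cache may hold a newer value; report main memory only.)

1. P2: store L4 := 47  bus=[BusRdX]  L4: P0=I P1=I P2=M  mem[L4]=70
2. P2: load  L4  bus=[-]  L4: P0=I P1=I P2=M  mem[L4]=70
3. P0: store L3 := 46  bus=[BusRdX]  L3: P0=M P1=I P2=I  mem[L3]=50
4. P1: store L5 := 19  bus=[BusRdX]  L5: P0=I P1=M P2=I  mem[L5]=20
5. P1: store L1 := 57  bus=[BusRdX]  L1: P0=I P1=M P2=I  mem[L1]=90
6. P1: store L1 := 67  bus=[-]  L1: P0=I P1=M P2=I  mem[L1]=90
7. P1: load  L0  bus=[BusRd]  L0: P0=I P1=E P2=I  mem[L0]=40
8. P1: load  L3  bus=[BusRd,Flush]  L3: P0=S P1=S P2=I  mem[L3]=46
9. P1: load  L1  bus=[-]  L1: P0=I P1=M P2=I  mem[L1]=90
10. P1: load  L5  bus=[-]  L5: P0=I P1=M P2=I  mem[L5]=20
11. P0: store L1 := 31  bus=[BusRdX,Flush]  L1: P0=M P1=I P2=I  mem[L1]=67
12. P1: store L0 := 85  bus=[-]  L0: P0=I P1=M P2=I  mem[L0]=40
13. P2: load  L5  bus=[BusRd,Flush]  L5: P0=I P1=S P2=S  mem[L5]=19
14. P2: store L5 := 93  bus=[BusUpgr]  L5: P0=I P1=I P2=M  mem[L5]=19
15. P0: load  L2  bus=[BusRd]  L2: P0=E P1=I P2=I  mem[L2]=40
16. P2: load  L5  bus=[-]  L5: P0=I P1=I P2=M  mem[L5]=19
17. P1: load  L2  bus=[BusRd]  L2: P0=S P1=S P2=I  mem[L2]=40
18. P2: load  L3  bus=[BusRd]  L3: P0=S P1=S P2=S  mem[L3]=46
19. P0: store L3 := 60  bus=[BusUpgr]  L3: P0=M P1=I P2=I  mem[L3]=46
20. P1: load  L0  bus=[-]  L0: P0=I P1=M P2=I  mem[L0]=40
21. P0: load  L5  bus=[BusRd,Flush]  L5: P0=S P1=I P2=S  mem[L5]=93
22. P2: load  L5  bus=[-]  L5: P0=S P1=I P2=S  mem[L5]=93
23. P0: load  L5  bus=[-]  L5: P0=S P1=I P2=S  mem[L5]=93

memory[L1] = 67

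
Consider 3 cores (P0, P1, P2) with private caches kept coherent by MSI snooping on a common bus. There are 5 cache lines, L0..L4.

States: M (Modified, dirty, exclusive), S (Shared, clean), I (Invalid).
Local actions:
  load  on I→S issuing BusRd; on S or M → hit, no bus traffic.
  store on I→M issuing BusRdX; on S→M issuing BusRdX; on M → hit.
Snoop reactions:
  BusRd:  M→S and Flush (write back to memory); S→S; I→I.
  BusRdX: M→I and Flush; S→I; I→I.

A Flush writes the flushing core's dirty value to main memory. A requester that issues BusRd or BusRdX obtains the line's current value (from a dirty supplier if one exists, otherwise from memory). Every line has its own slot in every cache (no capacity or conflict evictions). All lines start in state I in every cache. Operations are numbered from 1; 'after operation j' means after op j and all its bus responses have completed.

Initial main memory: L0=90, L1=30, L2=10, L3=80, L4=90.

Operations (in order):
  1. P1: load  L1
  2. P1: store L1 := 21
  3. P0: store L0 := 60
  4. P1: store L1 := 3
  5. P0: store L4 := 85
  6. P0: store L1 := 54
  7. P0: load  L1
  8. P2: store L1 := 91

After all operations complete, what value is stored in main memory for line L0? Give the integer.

memory[L0] = 90

  op1 P1: load  L1 → I/S/I on L1; bus BusRd; mem=30
  op2 P1: store L1 := 21 → I/M/I on L1; bus BusRdX; mem=30
  op3 P0: store L0 := 60 → M/I/I on L0; bus BusRdX; mem=90
  op4 P1: store L1 := 3 → I/M/I on L1; bus (none); mem=30
  op5 P0: store L4 := 85 → M/I/I on L4; bus BusRdX; mem=90
  op6 P0: store L1 := 54 → M/I/I on L1; bus BusRdX Flush; mem=3
  op7 P0: load  L1 → M/I/I on L1; bus (none); mem=3
  op8 P2: store L1 := 91 → I/I/M on L1; bus BusRdX Flush; mem=54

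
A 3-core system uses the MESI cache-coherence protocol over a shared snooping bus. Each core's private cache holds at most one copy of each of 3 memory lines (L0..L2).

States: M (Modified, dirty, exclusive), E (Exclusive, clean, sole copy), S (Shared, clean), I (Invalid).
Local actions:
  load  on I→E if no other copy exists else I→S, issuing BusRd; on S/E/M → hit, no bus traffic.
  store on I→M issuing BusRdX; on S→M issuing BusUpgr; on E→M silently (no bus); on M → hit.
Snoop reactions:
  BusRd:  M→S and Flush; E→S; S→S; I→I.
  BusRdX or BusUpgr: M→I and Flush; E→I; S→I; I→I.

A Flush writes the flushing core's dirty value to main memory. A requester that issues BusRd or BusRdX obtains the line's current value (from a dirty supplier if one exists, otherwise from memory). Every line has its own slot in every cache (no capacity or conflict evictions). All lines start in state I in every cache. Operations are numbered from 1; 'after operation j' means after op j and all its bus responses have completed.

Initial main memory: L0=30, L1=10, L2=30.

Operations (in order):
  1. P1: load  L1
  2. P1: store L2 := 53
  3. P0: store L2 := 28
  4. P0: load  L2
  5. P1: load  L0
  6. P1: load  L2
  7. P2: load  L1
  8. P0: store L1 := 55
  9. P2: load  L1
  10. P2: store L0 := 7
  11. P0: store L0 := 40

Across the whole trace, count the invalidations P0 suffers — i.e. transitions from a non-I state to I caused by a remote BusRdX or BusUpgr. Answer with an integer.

step 1: P1: load  L1  ⟶  IEI  (L1)  txn=BusRd  M[L1]=10
step 2: P1: store L2 := 53  ⟶  IMI  (L2)  txn=BusRdX  M[L2]=30
step 3: P0: store L2 := 28  ⟶  MII  (L2)  txn=BusRdX+Flush  M[L2]=53
step 4: P0: load  L2  ⟶  MII  (L2)  txn=∅  M[L2]=53
step 5: P1: load  L0  ⟶  IEI  (L0)  txn=BusRd  M[L0]=30
step 6: P1: load  L2  ⟶  SSI  (L2)  txn=BusRd+Flush  M[L2]=28
step 7: P2: load  L1  ⟶  ISS  (L1)  txn=BusRd  M[L1]=10
step 8: P0: store L1 := 55  ⟶  MII  (L1)  txn=BusRdX  M[L1]=10
step 9: P2: load  L1  ⟶  SIS  (L1)  txn=BusRd+Flush  M[L1]=55
step 10: P2: store L0 := 7  ⟶  IIM  (L0)  txn=BusRdX  M[L0]=30
step 11: P0: store L0 := 40  ⟶  MII  (L0)  txn=BusRdX+Flush  M[L0]=7

invalidations = 0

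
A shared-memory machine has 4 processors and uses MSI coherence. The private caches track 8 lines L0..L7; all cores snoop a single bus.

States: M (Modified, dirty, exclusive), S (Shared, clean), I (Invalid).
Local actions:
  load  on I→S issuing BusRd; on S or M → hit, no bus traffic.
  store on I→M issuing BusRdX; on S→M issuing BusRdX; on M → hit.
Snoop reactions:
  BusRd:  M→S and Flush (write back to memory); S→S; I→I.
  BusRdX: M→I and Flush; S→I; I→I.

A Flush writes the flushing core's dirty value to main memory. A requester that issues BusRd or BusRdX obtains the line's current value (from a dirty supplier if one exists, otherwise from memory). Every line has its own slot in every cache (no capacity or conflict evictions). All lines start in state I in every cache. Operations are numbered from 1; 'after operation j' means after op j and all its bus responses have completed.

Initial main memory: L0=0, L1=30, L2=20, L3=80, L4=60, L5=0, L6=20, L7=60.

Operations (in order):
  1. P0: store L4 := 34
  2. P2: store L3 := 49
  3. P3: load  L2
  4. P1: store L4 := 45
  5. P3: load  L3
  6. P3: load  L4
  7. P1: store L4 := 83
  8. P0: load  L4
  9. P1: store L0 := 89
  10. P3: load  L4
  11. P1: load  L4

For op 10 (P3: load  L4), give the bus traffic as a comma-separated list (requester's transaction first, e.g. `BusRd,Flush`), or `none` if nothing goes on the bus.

bus = BusRd

  op1 P0: store L4 := 34 → M/I/I/I on L4; bus BusRdX; mem=60
  op2 P2: store L3 := 49 → I/I/M/I on L3; bus BusRdX; mem=80
  op3 P3: load  L2 → I/I/I/S on L2; bus BusRd; mem=20
  op4 P1: store L4 := 45 → I/M/I/I on L4; bus BusRdX Flush; mem=34
  op5 P3: load  L3 → I/I/S/S on L3; bus BusRd Flush; mem=49
  op6 P3: load  L4 → I/S/I/S on L4; bus BusRd Flush; mem=45
  op7 P1: store L4 := 83 → I/M/I/I on L4; bus BusRdX; mem=45
  op8 P0: load  L4 → S/S/I/I on L4; bus BusRd Flush; mem=83
  op9 P1: store L0 := 89 → I/M/I/I on L0; bus BusRdX; mem=0
  op10 P3: load  L4 → S/S/I/S on L4; bus BusRd; mem=83
  op11 P1: load  L4 → S/S/I/S on L4; bus (none); mem=83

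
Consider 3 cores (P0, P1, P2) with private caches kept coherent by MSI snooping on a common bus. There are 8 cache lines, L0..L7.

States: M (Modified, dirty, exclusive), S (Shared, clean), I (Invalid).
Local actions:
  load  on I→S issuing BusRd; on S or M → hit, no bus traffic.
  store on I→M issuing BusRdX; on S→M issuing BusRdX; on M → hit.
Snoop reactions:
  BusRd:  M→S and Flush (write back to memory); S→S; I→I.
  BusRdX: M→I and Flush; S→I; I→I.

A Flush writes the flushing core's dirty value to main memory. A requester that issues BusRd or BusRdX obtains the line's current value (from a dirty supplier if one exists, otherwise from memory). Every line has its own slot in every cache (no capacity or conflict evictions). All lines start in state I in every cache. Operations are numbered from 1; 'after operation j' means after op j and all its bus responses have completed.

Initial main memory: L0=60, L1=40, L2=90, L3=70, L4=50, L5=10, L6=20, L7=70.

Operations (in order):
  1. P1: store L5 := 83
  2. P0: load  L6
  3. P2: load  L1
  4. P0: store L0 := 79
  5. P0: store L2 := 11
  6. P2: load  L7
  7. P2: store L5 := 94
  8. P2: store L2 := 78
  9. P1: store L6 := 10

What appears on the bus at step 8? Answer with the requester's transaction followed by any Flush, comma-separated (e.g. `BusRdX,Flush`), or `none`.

[1] P1: store L5 := 83 | P0:I, P1:M(83), P2:I | bus: BusRdX
[2] P0: load  L6 | P0:S(20), P1:I, P2:I | bus: BusRd
[3] P2: load  L1 | P0:I, P1:I, P2:S(40) | bus: BusRd
[4] P0: store L0 := 79 | P0:M(79), P1:I, P2:I | bus: BusRdX
[5] P0: store L2 := 11 | P0:M(11), P1:I, P2:I | bus: BusRdX
[6] P2: load  L7 | P0:I, P1:I, P2:S(70) | bus: BusRd
[7] P2: store L5 := 94 | P0:I, P1:I, P2:M(94) | bus: BusRdX,Flush
[8] P2: store L2 := 78 | P0:I, P1:I, P2:M(78) | bus: BusRdX,Flush
[9] P1: store L6 := 10 | P0:I, P1:M(10), P2:I | bus: BusRdX

bus = BusRdX,Flush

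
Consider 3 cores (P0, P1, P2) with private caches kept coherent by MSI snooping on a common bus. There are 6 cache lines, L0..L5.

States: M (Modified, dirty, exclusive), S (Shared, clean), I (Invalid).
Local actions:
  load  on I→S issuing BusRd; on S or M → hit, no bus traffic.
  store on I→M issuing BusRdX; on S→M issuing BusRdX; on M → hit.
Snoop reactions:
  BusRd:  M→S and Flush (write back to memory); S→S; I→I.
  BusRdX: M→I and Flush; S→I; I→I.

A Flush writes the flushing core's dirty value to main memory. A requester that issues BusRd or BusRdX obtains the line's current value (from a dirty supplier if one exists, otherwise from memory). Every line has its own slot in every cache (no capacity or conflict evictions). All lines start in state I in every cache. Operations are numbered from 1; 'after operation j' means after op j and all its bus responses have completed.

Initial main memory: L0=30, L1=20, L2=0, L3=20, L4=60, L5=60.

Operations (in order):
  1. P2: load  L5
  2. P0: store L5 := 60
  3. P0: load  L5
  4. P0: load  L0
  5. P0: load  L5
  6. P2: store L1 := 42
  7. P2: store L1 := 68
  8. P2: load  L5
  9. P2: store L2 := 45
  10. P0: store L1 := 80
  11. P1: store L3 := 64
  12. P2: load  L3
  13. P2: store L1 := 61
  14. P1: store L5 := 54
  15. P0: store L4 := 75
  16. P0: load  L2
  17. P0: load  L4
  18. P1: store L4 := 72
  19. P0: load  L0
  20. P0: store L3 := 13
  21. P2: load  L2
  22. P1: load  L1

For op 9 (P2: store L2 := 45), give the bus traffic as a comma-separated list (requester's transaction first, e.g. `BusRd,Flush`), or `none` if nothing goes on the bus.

  op1 P2: load  L5 → I/I/S on L5; bus BusRd; mem=60
  op2 P0: store L5 := 60 → M/I/I on L5; bus BusRdX; mem=60
  op3 P0: load  L5 → M/I/I on L5; bus (none); mem=60
  op4 P0: load  L0 → S/I/I on L0; bus BusRd; mem=30
  op5 P0: load  L5 → M/I/I on L5; bus (none); mem=60
  op6 P2: store L1 := 42 → I/I/M on L1; bus BusRdX; mem=20
  op7 P2: store L1 := 68 → I/I/M on L1; bus (none); mem=20
  op8 P2: load  L5 → S/I/S on L5; bus BusRd Flush; mem=60
  op9 P2: store L2 := 45 → I/I/M on L2; bus BusRdX; mem=0
  op10 P0: store L1 := 80 → M/I/I on L1; bus BusRdX Flush; mem=68
  op11 P1: store L3 := 64 → I/M/I on L3; bus BusRdX; mem=20
  op12 P2: load  L3 → I/S/S on L3; bus BusRd Flush; mem=64
  op13 P2: store L1 := 61 → I/I/M on L1; bus BusRdX Flush; mem=80
  op14 P1: store L5 := 54 → I/M/I on L5; bus BusRdX; mem=60
  op15 P0: store L4 := 75 → M/I/I on L4; bus BusRdX; mem=60
  op16 P0: load  L2 → S/I/S on L2; bus BusRd Flush; mem=45
  op17 P0: load  L4 → M/I/I on L4; bus (none); mem=60
  op18 P1: store L4 := 72 → I/M/I on L4; bus BusRdX Flush; mem=75
  op19 P0: load  L0 → S/I/I on L0; bus (none); mem=30
  op20 P0: store L3 := 13 → M/I/I on L3; bus BusRdX; mem=64
  op21 P2: load  L2 → S/I/S on L2; bus (none); mem=45
  op22 P1: load  L1 → I/S/S on L1; bus BusRd Flush; mem=61

bus = BusRdX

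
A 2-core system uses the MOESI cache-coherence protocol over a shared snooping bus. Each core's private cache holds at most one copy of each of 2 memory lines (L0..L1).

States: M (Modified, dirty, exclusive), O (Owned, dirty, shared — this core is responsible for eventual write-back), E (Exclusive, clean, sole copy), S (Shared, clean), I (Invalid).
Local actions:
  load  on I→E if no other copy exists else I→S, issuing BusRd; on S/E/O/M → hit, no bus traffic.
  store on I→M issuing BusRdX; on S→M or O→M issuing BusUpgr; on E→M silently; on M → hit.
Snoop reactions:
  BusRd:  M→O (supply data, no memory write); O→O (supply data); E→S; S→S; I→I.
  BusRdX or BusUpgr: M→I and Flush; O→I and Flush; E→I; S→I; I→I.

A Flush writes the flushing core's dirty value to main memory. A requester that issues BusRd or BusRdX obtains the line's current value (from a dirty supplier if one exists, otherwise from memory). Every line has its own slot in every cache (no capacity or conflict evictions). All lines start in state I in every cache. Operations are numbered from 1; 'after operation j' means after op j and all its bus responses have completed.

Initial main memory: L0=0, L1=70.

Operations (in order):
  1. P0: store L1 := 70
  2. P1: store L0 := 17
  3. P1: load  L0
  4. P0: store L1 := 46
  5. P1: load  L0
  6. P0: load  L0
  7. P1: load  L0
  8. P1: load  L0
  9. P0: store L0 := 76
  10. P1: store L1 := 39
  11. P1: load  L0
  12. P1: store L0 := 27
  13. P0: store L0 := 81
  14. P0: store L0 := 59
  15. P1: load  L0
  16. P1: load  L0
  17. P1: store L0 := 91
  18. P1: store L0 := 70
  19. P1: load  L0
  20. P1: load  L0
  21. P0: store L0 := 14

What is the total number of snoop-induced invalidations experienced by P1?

[1] P0: store L1 := 70 | P0:M(70), P1:I | bus: BusRdX
[2] P1: store L0 := 17 | P0:I, P1:M(17) | bus: BusRdX
[3] P1: load  L0 | P0:I, P1:M(17) | bus: none
[4] P0: store L1 := 46 | P0:M(46), P1:I | bus: none
[5] P1: load  L0 | P0:I, P1:M(17) | bus: none
[6] P0: load  L0 | P0:S(17), P1:O(17) | bus: BusRd
[7] P1: load  L0 | P0:S(17), P1:O(17) | bus: none
[8] P1: load  L0 | P0:S(17), P1:O(17) | bus: none
[9] P0: store L0 := 76 | P0:M(76), P1:I | bus: BusUpgr,Flush
[10] P1: store L1 := 39 | P0:I, P1:M(39) | bus: BusRdX,Flush
[11] P1: load  L0 | P0:O(76), P1:S(76) | bus: BusRd
[12] P1: store L0 := 27 | P0:I, P1:M(27) | bus: BusUpgr,Flush
[13] P0: store L0 := 81 | P0:M(81), P1:I | bus: BusRdX,Flush
[14] P0: store L0 := 59 | P0:M(59), P1:I | bus: none
[15] P1: load  L0 | P0:O(59), P1:S(59) | bus: BusRd
[16] P1: load  L0 | P0:O(59), P1:S(59) | bus: none
[17] P1: store L0 := 91 | P0:I, P1:M(91) | bus: BusUpgr,Flush
[18] P1: store L0 := 70 | P0:I, P1:M(70) | bus: none
[19] P1: load  L0 | P0:I, P1:M(70) | bus: none
[20] P1: load  L0 | P0:I, P1:M(70) | bus: none
[21] P0: store L0 := 14 | P0:M(14), P1:I | bus: BusRdX,Flush

invalidations = 3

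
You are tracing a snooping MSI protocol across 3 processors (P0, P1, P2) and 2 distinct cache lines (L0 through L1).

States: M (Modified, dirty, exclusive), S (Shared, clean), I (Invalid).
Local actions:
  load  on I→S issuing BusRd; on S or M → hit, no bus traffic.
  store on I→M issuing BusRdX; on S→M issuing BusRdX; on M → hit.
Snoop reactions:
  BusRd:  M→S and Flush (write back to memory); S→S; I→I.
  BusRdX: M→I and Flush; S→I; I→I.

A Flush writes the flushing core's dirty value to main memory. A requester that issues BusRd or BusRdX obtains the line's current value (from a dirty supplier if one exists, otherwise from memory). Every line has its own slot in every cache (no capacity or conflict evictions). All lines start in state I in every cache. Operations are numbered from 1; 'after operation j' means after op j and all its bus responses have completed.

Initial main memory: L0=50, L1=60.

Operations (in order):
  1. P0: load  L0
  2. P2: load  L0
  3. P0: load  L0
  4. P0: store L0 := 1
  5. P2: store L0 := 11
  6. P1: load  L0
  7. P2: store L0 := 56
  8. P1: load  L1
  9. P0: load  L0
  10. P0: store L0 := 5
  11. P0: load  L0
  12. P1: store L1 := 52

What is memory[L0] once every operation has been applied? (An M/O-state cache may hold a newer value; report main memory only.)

memory[L0] = 56

step 1: P0: load  L0  ⟶  SII  (L0)  txn=BusRd  M[L0]=50
step 2: P2: load  L0  ⟶  SIS  (L0)  txn=BusRd  M[L0]=50
step 3: P0: load  L0  ⟶  SIS  (L0)  txn=∅  M[L0]=50
step 4: P0: store L0 := 1  ⟶  MII  (L0)  txn=BusRdX  M[L0]=50
step 5: P2: store L0 := 11  ⟶  IIM  (L0)  txn=BusRdX+Flush  M[L0]=1
step 6: P1: load  L0  ⟶  ISS  (L0)  txn=BusRd+Flush  M[L0]=11
step 7: P2: store L0 := 56  ⟶  IIM  (L0)  txn=BusRdX  M[L0]=11
step 8: P1: load  L1  ⟶  ISI  (L1)  txn=BusRd  M[L1]=60
step 9: P0: load  L0  ⟶  SIS  (L0)  txn=BusRd+Flush  M[L0]=56
step 10: P0: store L0 := 5  ⟶  MII  (L0)  txn=BusRdX  M[L0]=56
step 11: P0: load  L0  ⟶  MII  (L0)  txn=∅  M[L0]=56
step 12: P1: store L1 := 52  ⟶  IMI  (L1)  txn=BusRdX  M[L1]=60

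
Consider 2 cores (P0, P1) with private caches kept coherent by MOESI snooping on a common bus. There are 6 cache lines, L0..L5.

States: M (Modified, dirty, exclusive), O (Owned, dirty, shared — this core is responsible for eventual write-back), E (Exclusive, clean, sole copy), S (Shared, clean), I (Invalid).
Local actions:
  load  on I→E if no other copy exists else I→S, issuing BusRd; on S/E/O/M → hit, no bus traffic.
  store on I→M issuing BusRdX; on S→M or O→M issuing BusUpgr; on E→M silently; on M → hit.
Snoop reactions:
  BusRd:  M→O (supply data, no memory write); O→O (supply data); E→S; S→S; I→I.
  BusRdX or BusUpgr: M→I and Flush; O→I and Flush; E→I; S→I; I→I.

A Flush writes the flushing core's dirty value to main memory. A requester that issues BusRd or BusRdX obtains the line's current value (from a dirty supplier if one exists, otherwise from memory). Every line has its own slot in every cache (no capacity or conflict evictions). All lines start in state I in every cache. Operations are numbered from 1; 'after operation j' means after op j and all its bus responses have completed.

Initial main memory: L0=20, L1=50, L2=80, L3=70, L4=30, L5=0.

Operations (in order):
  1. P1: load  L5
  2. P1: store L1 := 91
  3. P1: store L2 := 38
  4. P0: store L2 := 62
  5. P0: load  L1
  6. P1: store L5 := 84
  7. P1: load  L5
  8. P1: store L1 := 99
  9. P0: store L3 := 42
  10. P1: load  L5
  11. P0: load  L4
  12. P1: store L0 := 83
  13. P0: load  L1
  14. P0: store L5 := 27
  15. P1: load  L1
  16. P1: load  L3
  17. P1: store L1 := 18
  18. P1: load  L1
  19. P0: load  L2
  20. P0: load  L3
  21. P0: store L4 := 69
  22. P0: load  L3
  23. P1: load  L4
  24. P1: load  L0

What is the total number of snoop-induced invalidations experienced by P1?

invalidations = 2

1. P1: load  L5  bus=[BusRd]  L5: P0=I P1=E  mem[L5]=0
2. P1: store L1 := 91  bus=[BusRdX]  L1: P0=I P1=M  mem[L1]=50
3. P1: store L2 := 38  bus=[BusRdX]  L2: P0=I P1=M  mem[L2]=80
4. P0: store L2 := 62  bus=[BusRdX,Flush]  L2: P0=M P1=I  mem[L2]=38
5. P0: load  L1  bus=[BusRd]  L1: P0=S P1=O  mem[L1]=50
6. P1: store L5 := 84  bus=[-]  L5: P0=I P1=M  mem[L5]=0
7. P1: load  L5  bus=[-]  L5: P0=I P1=M  mem[L5]=0
8. P1: store L1 := 99  bus=[BusUpgr]  L1: P0=I P1=M  mem[L1]=50
9. P0: store L3 := 42  bus=[BusRdX]  L3: P0=M P1=I  mem[L3]=70
10. P1: load  L5  bus=[-]  L5: P0=I P1=M  mem[L5]=0
11. P0: load  L4  bus=[BusRd]  L4: P0=E P1=I  mem[L4]=30
12. P1: store L0 := 83  bus=[BusRdX]  L0: P0=I P1=M  mem[L0]=20
13. P0: load  L1  bus=[BusRd]  L1: P0=S P1=O  mem[L1]=50
14. P0: store L5 := 27  bus=[BusRdX,Flush]  L5: P0=M P1=I  mem[L5]=84
15. P1: load  L1  bus=[-]  L1: P0=S P1=O  mem[L1]=50
16. P1: load  L3  bus=[BusRd]  L3: P0=O P1=S  mem[L3]=70
17. P1: store L1 := 18  bus=[BusUpgr]  L1: P0=I P1=M  mem[L1]=50
18. P1: load  L1  bus=[-]  L1: P0=I P1=M  mem[L1]=50
19. P0: load  L2  bus=[-]  L2: P0=M P1=I  mem[L2]=38
20. P0: load  L3  bus=[-]  L3: P0=O P1=S  mem[L3]=70
21. P0: store L4 := 69  bus=[-]  L4: P0=M P1=I  mem[L4]=30
22. P0: load  L3  bus=[-]  L3: P0=O P1=S  mem[L3]=70
23. P1: load  L4  bus=[BusRd]  L4: P0=O P1=S  mem[L4]=30
24. P1: load  L0  bus=[-]  L0: P0=I P1=M  mem[L0]=20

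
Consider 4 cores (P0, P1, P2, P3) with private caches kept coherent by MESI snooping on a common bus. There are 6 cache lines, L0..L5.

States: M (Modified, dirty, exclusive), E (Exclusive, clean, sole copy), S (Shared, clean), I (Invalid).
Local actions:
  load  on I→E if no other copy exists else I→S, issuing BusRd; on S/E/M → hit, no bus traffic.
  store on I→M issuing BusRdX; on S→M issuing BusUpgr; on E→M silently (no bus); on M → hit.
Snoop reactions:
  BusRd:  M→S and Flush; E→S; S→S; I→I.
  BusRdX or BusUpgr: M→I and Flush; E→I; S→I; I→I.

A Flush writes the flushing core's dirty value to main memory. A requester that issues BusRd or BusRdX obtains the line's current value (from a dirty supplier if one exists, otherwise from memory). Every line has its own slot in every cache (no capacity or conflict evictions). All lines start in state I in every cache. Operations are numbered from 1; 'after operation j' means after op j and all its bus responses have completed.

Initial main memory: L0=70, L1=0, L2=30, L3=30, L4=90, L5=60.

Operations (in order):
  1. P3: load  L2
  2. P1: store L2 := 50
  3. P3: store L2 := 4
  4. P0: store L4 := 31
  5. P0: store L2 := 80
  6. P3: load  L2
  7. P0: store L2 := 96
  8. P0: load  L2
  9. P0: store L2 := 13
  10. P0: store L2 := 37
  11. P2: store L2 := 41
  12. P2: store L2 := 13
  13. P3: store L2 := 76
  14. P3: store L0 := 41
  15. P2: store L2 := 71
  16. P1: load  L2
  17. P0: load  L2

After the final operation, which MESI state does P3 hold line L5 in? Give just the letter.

state = I

[1] P3: load  L2 | P0:I, P1:I, P2:I, P3:E(30) | bus: BusRd
[2] P1: store L2 := 50 | P0:I, P1:M(50), P2:I, P3:I | bus: BusRdX
[3] P3: store L2 := 4 | P0:I, P1:I, P2:I, P3:M(4) | bus: BusRdX,Flush
[4] P0: store L4 := 31 | P0:M(31), P1:I, P2:I, P3:I | bus: BusRdX
[5] P0: store L2 := 80 | P0:M(80), P1:I, P2:I, P3:I | bus: BusRdX,Flush
[6] P3: load  L2 | P0:S(80), P1:I, P2:I, P3:S(80) | bus: BusRd,Flush
[7] P0: store L2 := 96 | P0:M(96), P1:I, P2:I, P3:I | bus: BusUpgr
[8] P0: load  L2 | P0:M(96), P1:I, P2:I, P3:I | bus: none
[9] P0: store L2 := 13 | P0:M(13), P1:I, P2:I, P3:I | bus: none
[10] P0: store L2 := 37 | P0:M(37), P1:I, P2:I, P3:I | bus: none
[11] P2: store L2 := 41 | P0:I, P1:I, P2:M(41), P3:I | bus: BusRdX,Flush
[12] P2: store L2 := 13 | P0:I, P1:I, P2:M(13), P3:I | bus: none
[13] P3: store L2 := 76 | P0:I, P1:I, P2:I, P3:M(76) | bus: BusRdX,Flush
[14] P3: store L0 := 41 | P0:I, P1:I, P2:I, P3:M(41) | bus: BusRdX
[15] P2: store L2 := 71 | P0:I, P1:I, P2:M(71), P3:I | bus: BusRdX,Flush
[16] P1: load  L2 | P0:I, P1:S(71), P2:S(71), P3:I | bus: BusRd,Flush
[17] P0: load  L2 | P0:S(71), P1:S(71), P2:S(71), P3:I | bus: BusRd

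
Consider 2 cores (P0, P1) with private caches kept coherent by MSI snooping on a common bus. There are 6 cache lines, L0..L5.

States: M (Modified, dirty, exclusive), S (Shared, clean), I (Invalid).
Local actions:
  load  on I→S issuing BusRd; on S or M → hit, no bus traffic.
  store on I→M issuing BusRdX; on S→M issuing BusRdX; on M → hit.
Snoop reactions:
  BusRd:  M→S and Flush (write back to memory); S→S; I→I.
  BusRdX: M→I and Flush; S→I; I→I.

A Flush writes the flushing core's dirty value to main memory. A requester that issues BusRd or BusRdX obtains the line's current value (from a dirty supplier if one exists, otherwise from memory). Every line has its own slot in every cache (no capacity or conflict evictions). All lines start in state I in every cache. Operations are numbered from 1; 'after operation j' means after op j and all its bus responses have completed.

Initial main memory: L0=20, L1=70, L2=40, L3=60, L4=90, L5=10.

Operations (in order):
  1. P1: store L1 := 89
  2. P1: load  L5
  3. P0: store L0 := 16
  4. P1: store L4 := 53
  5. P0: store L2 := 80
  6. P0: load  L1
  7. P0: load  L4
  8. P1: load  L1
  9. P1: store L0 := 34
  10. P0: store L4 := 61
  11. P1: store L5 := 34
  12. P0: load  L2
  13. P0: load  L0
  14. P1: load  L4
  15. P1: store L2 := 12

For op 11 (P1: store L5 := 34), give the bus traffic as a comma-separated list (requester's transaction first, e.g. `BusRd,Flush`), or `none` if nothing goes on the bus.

bus = BusRdX

1. P1: store L1 := 89  bus=[BusRdX]  L1: P0=I P1=M  mem[L1]=70
2. P1: load  L5  bus=[BusRd]  L5: P0=I P1=S  mem[L5]=10
3. P0: store L0 := 16  bus=[BusRdX]  L0: P0=M P1=I  mem[L0]=20
4. P1: store L4 := 53  bus=[BusRdX]  L4: P0=I P1=M  mem[L4]=90
5. P0: store L2 := 80  bus=[BusRdX]  L2: P0=M P1=I  mem[L2]=40
6. P0: load  L1  bus=[BusRd,Flush]  L1: P0=S P1=S  mem[L1]=89
7. P0: load  L4  bus=[BusRd,Flush]  L4: P0=S P1=S  mem[L4]=53
8. P1: load  L1  bus=[-]  L1: P0=S P1=S  mem[L1]=89
9. P1: store L0 := 34  bus=[BusRdX,Flush]  L0: P0=I P1=M  mem[L0]=16
10. P0: store L4 := 61  bus=[BusRdX]  L4: P0=M P1=I  mem[L4]=53
11. P1: store L5 := 34  bus=[BusRdX]  L5: P0=I P1=M  mem[L5]=10
12. P0: load  L2  bus=[-]  L2: P0=M P1=I  mem[L2]=40
13. P0: load  L0  bus=[BusRd,Flush]  L0: P0=S P1=S  mem[L0]=34
14. P1: load  L4  bus=[BusRd,Flush]  L4: P0=S P1=S  mem[L4]=61
15. P1: store L2 := 12  bus=[BusRdX,Flush]  L2: P0=I P1=M  mem[L2]=80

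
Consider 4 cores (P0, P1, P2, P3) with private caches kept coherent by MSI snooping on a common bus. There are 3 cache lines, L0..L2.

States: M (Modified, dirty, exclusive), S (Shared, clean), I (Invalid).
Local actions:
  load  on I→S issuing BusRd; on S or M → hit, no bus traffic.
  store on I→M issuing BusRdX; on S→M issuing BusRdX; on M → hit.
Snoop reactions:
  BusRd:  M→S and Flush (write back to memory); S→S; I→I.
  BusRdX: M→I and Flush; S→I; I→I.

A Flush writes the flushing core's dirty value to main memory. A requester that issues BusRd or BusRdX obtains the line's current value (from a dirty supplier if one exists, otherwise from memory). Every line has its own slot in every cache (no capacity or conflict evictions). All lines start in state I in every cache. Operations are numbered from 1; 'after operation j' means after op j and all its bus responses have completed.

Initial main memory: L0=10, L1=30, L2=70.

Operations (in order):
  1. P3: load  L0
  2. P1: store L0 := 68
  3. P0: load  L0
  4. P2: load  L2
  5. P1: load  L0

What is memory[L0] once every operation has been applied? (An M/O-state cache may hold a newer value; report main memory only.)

  op1 P3: load  L0 → I/I/I/S on L0; bus BusRd; mem=10
  op2 P1: store L0 := 68 → I/M/I/I on L0; bus BusRdX; mem=10
  op3 P0: load  L0 → S/S/I/I on L0; bus BusRd Flush; mem=68
  op4 P2: load  L2 → I/I/S/I on L2; bus BusRd; mem=70
  op5 P1: load  L0 → S/S/I/I on L0; bus (none); mem=68

memory[L0] = 68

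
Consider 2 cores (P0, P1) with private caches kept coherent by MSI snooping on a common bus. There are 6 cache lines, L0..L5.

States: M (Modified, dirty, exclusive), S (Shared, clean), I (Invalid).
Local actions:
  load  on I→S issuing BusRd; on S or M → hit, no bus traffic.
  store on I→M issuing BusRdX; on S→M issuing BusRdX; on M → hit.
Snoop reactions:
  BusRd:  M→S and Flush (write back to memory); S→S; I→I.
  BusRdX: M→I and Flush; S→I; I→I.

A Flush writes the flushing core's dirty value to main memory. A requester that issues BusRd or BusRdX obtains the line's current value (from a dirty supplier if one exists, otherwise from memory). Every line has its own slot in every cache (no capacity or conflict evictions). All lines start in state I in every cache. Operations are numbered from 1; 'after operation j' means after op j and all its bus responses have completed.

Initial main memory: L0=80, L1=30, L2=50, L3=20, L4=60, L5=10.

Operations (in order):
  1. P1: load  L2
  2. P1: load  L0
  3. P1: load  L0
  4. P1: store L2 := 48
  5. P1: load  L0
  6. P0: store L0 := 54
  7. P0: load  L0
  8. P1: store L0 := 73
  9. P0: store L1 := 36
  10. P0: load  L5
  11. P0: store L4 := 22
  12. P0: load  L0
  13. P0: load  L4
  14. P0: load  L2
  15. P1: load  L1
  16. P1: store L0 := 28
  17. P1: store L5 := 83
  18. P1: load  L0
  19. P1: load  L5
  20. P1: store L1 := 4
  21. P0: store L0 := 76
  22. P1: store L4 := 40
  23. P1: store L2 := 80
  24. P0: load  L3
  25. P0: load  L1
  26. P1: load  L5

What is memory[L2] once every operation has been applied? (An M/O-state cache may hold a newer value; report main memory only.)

memory[L2] = 48

[1] P1: load  L2 | P0:I, P1:S(50) | bus: BusRd
[2] P1: load  L0 | P0:I, P1:S(80) | bus: BusRd
[3] P1: load  L0 | P0:I, P1:S(80) | bus: none
[4] P1: store L2 := 48 | P0:I, P1:M(48) | bus: BusRdX
[5] P1: load  L0 | P0:I, P1:S(80) | bus: none
[6] P0: store L0 := 54 | P0:M(54), P1:I | bus: BusRdX
[7] P0: load  L0 | P0:M(54), P1:I | bus: none
[8] P1: store L0 := 73 | P0:I, P1:M(73) | bus: BusRdX,Flush
[9] P0: store L1 := 36 | P0:M(36), P1:I | bus: BusRdX
[10] P0: load  L5 | P0:S(10), P1:I | bus: BusRd
[11] P0: store L4 := 22 | P0:M(22), P1:I | bus: BusRdX
[12] P0: load  L0 | P0:S(73), P1:S(73) | bus: BusRd,Flush
[13] P0: load  L4 | P0:M(22), P1:I | bus: none
[14] P0: load  L2 | P0:S(48), P1:S(48) | bus: BusRd,Flush
[15] P1: load  L1 | P0:S(36), P1:S(36) | bus: BusRd,Flush
[16] P1: store L0 := 28 | P0:I, P1:M(28) | bus: BusRdX
[17] P1: store L5 := 83 | P0:I, P1:M(83) | bus: BusRdX
[18] P1: load  L0 | P0:I, P1:M(28) | bus: none
[19] P1: load  L5 | P0:I, P1:M(83) | bus: none
[20] P1: store L1 := 4 | P0:I, P1:M(4) | bus: BusRdX
[21] P0: store L0 := 76 | P0:M(76), P1:I | bus: BusRdX,Flush
[22] P1: store L4 := 40 | P0:I, P1:M(40) | bus: BusRdX,Flush
[23] P1: store L2 := 80 | P0:I, P1:M(80) | bus: BusRdX
[24] P0: load  L3 | P0:S(20), P1:I | bus: BusRd
[25] P0: load  L1 | P0:S(4), P1:S(4) | bus: BusRd,Flush
[26] P1: load  L5 | P0:I, P1:M(83) | bus: none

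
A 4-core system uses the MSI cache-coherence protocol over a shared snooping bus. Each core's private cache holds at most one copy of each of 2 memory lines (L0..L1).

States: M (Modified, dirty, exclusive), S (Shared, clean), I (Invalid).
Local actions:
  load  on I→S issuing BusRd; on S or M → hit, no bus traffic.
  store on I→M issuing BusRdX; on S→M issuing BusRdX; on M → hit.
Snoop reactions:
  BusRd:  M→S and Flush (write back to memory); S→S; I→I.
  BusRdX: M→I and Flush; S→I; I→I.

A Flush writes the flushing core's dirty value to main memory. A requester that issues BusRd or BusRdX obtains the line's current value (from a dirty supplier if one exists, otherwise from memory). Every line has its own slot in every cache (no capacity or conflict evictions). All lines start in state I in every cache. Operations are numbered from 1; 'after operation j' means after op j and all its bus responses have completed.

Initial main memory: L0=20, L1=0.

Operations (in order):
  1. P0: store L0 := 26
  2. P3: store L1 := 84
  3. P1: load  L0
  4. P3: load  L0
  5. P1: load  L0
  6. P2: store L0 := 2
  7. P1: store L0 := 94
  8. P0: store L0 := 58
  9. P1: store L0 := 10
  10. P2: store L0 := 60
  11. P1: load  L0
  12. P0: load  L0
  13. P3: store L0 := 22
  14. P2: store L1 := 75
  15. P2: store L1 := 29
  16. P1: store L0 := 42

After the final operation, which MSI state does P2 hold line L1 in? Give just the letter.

1. P0: store L0 := 26  bus=[BusRdX]  L0: P0=M P1=I P2=I P3=I  mem[L0]=20
2. P3: store L1 := 84  bus=[BusRdX]  L1: P0=I P1=I P2=I P3=M  mem[L1]=0
3. P1: load  L0  bus=[BusRd,Flush]  L0: P0=S P1=S P2=I P3=I  mem[L0]=26
4. P3: load  L0  bus=[BusRd]  L0: P0=S P1=S P2=I P3=S  mem[L0]=26
5. P1: load  L0  bus=[-]  L0: P0=S P1=S P2=I P3=S  mem[L0]=26
6. P2: store L0 := 2  bus=[BusRdX]  L0: P0=I P1=I P2=M P3=I  mem[L0]=26
7. P1: store L0 := 94  bus=[BusRdX,Flush]  L0: P0=I P1=M P2=I P3=I  mem[L0]=2
8. P0: store L0 := 58  bus=[BusRdX,Flush]  L0: P0=M P1=I P2=I P3=I  mem[L0]=94
9. P1: store L0 := 10  bus=[BusRdX,Flush]  L0: P0=I P1=M P2=I P3=I  mem[L0]=58
10. P2: store L0 := 60  bus=[BusRdX,Flush]  L0: P0=I P1=I P2=M P3=I  mem[L0]=10
11. P1: load  L0  bus=[BusRd,Flush]  L0: P0=I P1=S P2=S P3=I  mem[L0]=60
12. P0: load  L0  bus=[BusRd]  L0: P0=S P1=S P2=S P3=I  mem[L0]=60
13. P3: store L0 := 22  bus=[BusRdX]  L0: P0=I P1=I P2=I P3=M  mem[L0]=60
14. P2: store L1 := 75  bus=[BusRdX,Flush]  L1: P0=I P1=I P2=M P3=I  mem[L1]=84
15. P2: store L1 := 29  bus=[-]  L1: P0=I P1=I P2=M P3=I  mem[L1]=84
16. P1: store L0 := 42  bus=[BusRdX,Flush]  L0: P0=I P1=M P2=I P3=I  mem[L0]=22

state = M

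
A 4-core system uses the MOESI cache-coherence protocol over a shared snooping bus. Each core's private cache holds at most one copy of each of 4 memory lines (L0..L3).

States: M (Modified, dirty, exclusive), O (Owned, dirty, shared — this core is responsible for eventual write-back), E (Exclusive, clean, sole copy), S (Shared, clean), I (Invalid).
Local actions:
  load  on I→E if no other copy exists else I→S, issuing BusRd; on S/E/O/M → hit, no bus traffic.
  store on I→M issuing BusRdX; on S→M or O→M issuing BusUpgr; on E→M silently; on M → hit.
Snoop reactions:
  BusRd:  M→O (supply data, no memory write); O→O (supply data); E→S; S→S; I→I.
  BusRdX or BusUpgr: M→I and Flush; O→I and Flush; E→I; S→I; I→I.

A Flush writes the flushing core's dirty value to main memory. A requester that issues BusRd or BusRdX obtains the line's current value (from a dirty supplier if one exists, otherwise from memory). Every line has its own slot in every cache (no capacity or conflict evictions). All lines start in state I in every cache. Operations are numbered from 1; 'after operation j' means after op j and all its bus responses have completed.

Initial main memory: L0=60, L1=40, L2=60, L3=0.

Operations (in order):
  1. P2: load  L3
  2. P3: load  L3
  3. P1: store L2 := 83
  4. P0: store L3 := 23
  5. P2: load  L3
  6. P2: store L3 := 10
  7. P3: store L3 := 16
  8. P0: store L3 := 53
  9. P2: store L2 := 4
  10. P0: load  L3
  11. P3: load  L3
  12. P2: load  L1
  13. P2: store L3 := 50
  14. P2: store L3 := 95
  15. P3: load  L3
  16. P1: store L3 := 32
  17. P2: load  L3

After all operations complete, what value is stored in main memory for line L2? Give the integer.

step 1: P2: load  L3  ⟶  IIEI  (L3)  txn=BusRd  M[L3]=0
step 2: P3: load  L3  ⟶  IISS  (L3)  txn=BusRd  M[L3]=0
step 3: P1: store L2 := 83  ⟶  IMII  (L2)  txn=BusRdX  M[L2]=60
step 4: P0: store L3 := 23  ⟶  MIII  (L3)  txn=BusRdX  M[L3]=0
step 5: P2: load  L3  ⟶  OISI  (L3)  txn=BusRd  M[L3]=0
step 6: P2: store L3 := 10  ⟶  IIMI  (L3)  txn=BusUpgr+Flush  M[L3]=23
step 7: P3: store L3 := 16  ⟶  IIIM  (L3)  txn=BusRdX+Flush  M[L3]=10
step 8: P0: store L3 := 53  ⟶  MIII  (L3)  txn=BusRdX+Flush  M[L3]=16
step 9: P2: store L2 := 4  ⟶  IIMI  (L2)  txn=BusRdX+Flush  M[L2]=83
step 10: P0: load  L3  ⟶  MIII  (L3)  txn=∅  M[L3]=16
step 11: P3: load  L3  ⟶  OIIS  (L3)  txn=BusRd  M[L3]=16
step 12: P2: load  L1  ⟶  IIEI  (L1)  txn=BusRd  M[L1]=40
step 13: P2: store L3 := 50  ⟶  IIMI  (L3)  txn=BusRdX+Flush  M[L3]=53
step 14: P2: store L3 := 95  ⟶  IIMI  (L3)  txn=∅  M[L3]=53
step 15: P3: load  L3  ⟶  IIOS  (L3)  txn=BusRd  M[L3]=53
step 16: P1: store L3 := 32  ⟶  IMII  (L3)  txn=BusRdX+Flush  M[L3]=95
step 17: P2: load  L3  ⟶  IOSI  (L3)  txn=BusRd  M[L3]=95

memory[L2] = 83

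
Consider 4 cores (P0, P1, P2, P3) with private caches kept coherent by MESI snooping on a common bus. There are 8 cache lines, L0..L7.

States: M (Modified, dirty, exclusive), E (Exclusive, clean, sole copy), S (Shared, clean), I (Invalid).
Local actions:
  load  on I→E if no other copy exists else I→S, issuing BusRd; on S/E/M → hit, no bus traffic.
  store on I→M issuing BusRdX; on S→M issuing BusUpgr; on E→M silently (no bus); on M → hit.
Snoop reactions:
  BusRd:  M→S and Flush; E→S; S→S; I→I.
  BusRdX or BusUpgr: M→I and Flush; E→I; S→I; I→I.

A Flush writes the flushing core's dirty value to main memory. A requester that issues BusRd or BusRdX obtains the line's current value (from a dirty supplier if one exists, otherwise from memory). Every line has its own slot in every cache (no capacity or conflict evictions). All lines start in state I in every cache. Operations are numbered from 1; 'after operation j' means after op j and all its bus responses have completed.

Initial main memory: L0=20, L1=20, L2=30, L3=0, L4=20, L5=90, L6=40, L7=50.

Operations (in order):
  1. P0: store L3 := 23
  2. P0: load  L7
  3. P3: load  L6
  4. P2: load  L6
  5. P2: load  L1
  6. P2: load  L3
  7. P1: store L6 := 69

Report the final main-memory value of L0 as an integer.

memory[L0] = 20

1. P0: store L3 := 23  bus=[BusRdX]  L3: P0=M P1=I P2=I P3=I  mem[L3]=0
2. P0: load  L7  bus=[BusRd]  L7: P0=E P1=I P2=I P3=I  mem[L7]=50
3. P3: load  L6  bus=[BusRd]  L6: P0=I P1=I P2=I P3=E  mem[L6]=40
4. P2: load  L6  bus=[BusRd]  L6: P0=I P1=I P2=S P3=S  mem[L6]=40
5. P2: load  L1  bus=[BusRd]  L1: P0=I P1=I P2=E P3=I  mem[L1]=20
6. P2: load  L3  bus=[BusRd,Flush]  L3: P0=S P1=I P2=S P3=I  mem[L3]=23
7. P1: store L6 := 69  bus=[BusRdX]  L6: P0=I P1=M P2=I P3=I  mem[L6]=40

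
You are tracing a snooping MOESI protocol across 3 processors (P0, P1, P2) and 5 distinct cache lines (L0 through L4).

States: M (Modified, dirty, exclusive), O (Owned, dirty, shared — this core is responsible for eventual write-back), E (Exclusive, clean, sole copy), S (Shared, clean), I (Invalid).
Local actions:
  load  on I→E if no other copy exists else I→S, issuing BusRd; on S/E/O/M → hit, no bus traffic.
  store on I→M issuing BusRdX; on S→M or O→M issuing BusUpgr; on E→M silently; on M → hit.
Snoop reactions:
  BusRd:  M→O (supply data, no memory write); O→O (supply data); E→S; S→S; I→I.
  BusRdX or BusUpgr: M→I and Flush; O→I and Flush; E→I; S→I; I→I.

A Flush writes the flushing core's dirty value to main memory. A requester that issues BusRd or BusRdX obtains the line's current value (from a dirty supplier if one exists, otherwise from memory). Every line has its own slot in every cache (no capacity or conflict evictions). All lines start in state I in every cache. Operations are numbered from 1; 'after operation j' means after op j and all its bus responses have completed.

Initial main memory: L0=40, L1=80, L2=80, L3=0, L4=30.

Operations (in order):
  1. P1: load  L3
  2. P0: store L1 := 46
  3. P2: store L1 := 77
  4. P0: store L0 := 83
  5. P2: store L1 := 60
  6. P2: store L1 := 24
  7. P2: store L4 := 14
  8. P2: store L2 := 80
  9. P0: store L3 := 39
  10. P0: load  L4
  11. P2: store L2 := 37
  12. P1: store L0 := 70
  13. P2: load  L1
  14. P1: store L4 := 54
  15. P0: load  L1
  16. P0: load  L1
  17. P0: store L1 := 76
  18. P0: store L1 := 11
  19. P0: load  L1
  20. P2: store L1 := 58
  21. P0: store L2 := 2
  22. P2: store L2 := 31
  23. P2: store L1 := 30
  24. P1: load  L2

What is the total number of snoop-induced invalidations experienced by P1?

  op1 P1: load  L3 → I/E/I on L3; bus BusRd; mem=0
  op2 P0: store L1 := 46 → M/I/I on L1; bus BusRdX; mem=80
  op3 P2: store L1 := 77 → I/I/M on L1; bus BusRdX Flush; mem=46
  op4 P0: store L0 := 83 → M/I/I on L0; bus BusRdX; mem=40
  op5 P2: store L1 := 60 → I/I/M on L1; bus (none); mem=46
  op6 P2: store L1 := 24 → I/I/M on L1; bus (none); mem=46
  op7 P2: store L4 := 14 → I/I/M on L4; bus BusRdX; mem=30
  op8 P2: store L2 := 80 → I/I/M on L2; bus BusRdX; mem=80
  op9 P0: store L3 := 39 → M/I/I on L3; bus BusRdX; mem=0
  op10 P0: load  L4 → S/I/O on L4; bus BusRd; mem=30
  op11 P2: store L2 := 37 → I/I/M on L2; bus (none); mem=80
  op12 P1: store L0 := 70 → I/M/I on L0; bus BusRdX Flush; mem=83
  op13 P2: load  L1 → I/I/M on L1; bus (none); mem=46
  op14 P1: store L4 := 54 → I/M/I on L4; bus BusRdX Flush; mem=14
  op15 P0: load  L1 → S/I/O on L1; bus BusRd; mem=46
  op16 P0: load  L1 → S/I/O on L1; bus (none); mem=46
  op17 P0: store L1 := 76 → M/I/I on L1; bus BusUpgr Flush; mem=24
  op18 P0: store L1 := 11 → M/I/I on L1; bus (none); mem=24
  op19 P0: load  L1 → M/I/I on L1; bus (none); mem=24
  op20 P2: store L1 := 58 → I/I/M on L1; bus BusRdX Flush; mem=11
  op21 P0: store L2 := 2 → M/I/I on L2; bus BusRdX Flush; mem=37
  op22 P2: store L2 := 31 → I/I/M on L2; bus BusRdX Flush; mem=2
  op23 P2: store L1 := 30 → I/I/M on L1; bus (none); mem=11
  op24 P1: load  L2 → I/S/O on L2; bus BusRd; mem=2

invalidations = 1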